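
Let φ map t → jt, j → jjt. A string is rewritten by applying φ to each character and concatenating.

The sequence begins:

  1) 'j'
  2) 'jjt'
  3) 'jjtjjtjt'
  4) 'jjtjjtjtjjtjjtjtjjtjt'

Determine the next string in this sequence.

Rewriting the 21 symbols of jjtjjtjtjjtjjtjtjjtjt one by one yields jjt jjt jt jjt jjt jt jjt jt jjt jjt jt jjt jjt jt jjt jt jjt jjt jt jjt jt; concatenated:

jjtjjtjtjjtjjtjtjjtjtjjtjjtjtjjtjjtjtjjtjtjjtjjtjtjjtjt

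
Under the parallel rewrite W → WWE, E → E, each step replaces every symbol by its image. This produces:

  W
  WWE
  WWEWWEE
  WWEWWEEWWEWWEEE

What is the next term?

Replace each of the 15 characters of WWEWWEEWWEWWEEE in place — WWE WWE E WWE WWE E E WWE WWE E WWE WWE E E E — and concatenate.

WWEWWEEWWEWWEEEWWEWWEEWWEWWEEEE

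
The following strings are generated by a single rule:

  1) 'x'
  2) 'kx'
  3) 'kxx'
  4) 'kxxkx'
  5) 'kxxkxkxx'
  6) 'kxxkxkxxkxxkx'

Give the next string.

kxxkxkxxkxxkxkxxkxkxx

Each term (from the third on) is the previous term followed by the one before it: term 3 = kx·x = kxx.
So term 7 is kxxkxkxxkxxkx·kxxkxkxx.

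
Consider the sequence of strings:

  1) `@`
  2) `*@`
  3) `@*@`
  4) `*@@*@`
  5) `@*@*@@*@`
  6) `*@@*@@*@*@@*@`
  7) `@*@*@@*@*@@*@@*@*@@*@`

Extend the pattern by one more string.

*@@*@@*@*@@*@@*@*@@*@*@@*@@*@*@@*@

This is a Fibonacci-style word recurrence s(k) = s(k−2)·s(k−1): e.g. @·*@ = @*@.
So term 8 is *@@*@@*@*@@*@·@*@*@@*@*@@*@@*@*@@*@.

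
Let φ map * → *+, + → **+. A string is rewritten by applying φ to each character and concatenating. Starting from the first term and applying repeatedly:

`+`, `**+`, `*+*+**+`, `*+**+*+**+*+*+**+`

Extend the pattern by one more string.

*+**+*+*+**+*+**+*+*+**+*+**+*+**+*+*+**+

Applying the rule to each of the 17 symbols of *+**+*+**+*+*+**+ gives the pieces *+ **+ *+ *+ **+ *+ **+ *+ *+ **+ *+ **+ *+ **+ *+ *+ **+, which concatenate to the answer.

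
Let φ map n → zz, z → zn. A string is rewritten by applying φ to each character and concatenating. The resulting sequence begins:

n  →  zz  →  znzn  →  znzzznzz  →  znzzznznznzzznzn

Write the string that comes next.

Rewriting the 16 symbols of znzzznznznzzznzn one by one yields zn zz zn zn zn zz zn zz zn zz zn zn zn zz zn zz; concatenated:

znzzznznznzzznzzznzzznznznzzznzz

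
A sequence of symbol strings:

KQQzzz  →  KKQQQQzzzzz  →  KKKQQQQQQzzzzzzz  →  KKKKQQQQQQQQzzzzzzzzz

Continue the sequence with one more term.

Each string has the form K^{n} Q^{2n} z^{2n+1} (n = 1, 2, …).
For the next term, n = 5, so the run lengths are 5, 10, 11.

KKKKKQQQQQQQQQQzzzzzzzzzzz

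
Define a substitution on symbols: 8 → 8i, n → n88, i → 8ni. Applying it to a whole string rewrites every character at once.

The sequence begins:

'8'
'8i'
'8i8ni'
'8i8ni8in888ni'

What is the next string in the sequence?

Rewriting the 13 symbols of 8i8ni8in888ni one by one yields 8i 8ni 8i n88 8ni 8i 8ni n88 8i 8i 8i n88 8ni; concatenated:

8i8ni8in888ni8i8nin888i8i8in888ni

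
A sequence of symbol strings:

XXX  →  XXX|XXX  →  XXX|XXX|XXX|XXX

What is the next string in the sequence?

Each string is two copies of the previous one joined by '|'.
Doubling XXX|XXX|XXX|XXX with '|' between the halves:

XXX|XXX|XXX|XXX|XXX|XXX|XXX|XXX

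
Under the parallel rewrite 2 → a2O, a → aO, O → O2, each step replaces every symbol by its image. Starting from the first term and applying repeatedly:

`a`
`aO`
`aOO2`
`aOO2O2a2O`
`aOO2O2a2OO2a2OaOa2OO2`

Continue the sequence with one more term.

Rewriting the 21 symbols of aOO2O2a2OO2a2OaOa2OO2 one by one yields aO O2 O2 a2O O2 a2O aO a2O O2 O2 a2O aO a2O O2 aO O2 aO a2O O2 O2 a2O; concatenated:

aOO2O2a2OO2a2OaOa2OO2O2a2OaOa2OO2aOO2aOa2OO2O2a2O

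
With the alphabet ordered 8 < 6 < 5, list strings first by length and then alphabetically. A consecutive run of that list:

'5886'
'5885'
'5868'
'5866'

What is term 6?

5858

Advancing 2 positions from 5866 through 5866 → 5865 reaches term 6.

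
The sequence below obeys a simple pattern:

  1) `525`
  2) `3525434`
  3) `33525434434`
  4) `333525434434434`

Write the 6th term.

Each term wraps the previous one in 3 on the left and 434 on the right.
From 333525434434434, 2 further steps: 333525434434434 → 3333525434434434434 → (answer).

33333525434434434434434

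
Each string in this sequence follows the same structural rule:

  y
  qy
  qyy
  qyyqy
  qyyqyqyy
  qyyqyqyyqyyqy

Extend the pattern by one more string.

Each term (from the third on) is the previous term followed by the one before it: term 3 = qy·y = qyy.
Continuing: qyyqyqyyqyyqy · qyyqyqyy gives term 7.

qyyqyqyyqyyqyqyyqyqyy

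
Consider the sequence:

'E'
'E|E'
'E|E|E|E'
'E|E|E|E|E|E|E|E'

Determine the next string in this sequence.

s(k+1) = s(k)·|·s(k) — each term doubles the last with '|' between the halves.
One more doubling of E|E|E|E|E|E|E|E gives the answer.

E|E|E|E|E|E|E|E|E|E|E|E|E|E|E|E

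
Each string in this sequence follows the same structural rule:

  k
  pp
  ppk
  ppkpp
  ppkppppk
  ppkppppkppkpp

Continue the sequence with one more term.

ppkppppkppkppppkppppk

This is a Fibonacci-style word recurrence s(k) = s(k−1)·s(k−2): e.g. pp·k = ppk.
Continuing: ppkppppkppkpp · ppkppppk gives term 7.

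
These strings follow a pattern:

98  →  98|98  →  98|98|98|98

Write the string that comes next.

s(k+1) = s(k)·|·s(k) — each term doubles the last with '|' between the halves.
Doubling 98|98|98|98 with '|' between the halves:

98|98|98|98|98|98|98|98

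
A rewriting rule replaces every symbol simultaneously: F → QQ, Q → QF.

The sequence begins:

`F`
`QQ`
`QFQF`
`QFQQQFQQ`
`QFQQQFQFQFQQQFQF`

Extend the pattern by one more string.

QFQQQFQFQFQQQFQQQFQQQFQFQFQQQFQQ

Replace each of the 16 characters of QFQQQFQFQFQQQFQF in place — QF QQ QF QF QF QQ QF QQ QF QQ QF QF QF QQ QF QQ — and concatenate.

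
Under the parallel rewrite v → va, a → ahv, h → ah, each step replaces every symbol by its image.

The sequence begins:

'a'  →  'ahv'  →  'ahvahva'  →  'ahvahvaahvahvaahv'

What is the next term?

ahvahvaahvahvaahvahvahvaahvahvaahvahvahva

Applying the rule to each of the 17 symbols of ahvahvaahvahvaahv gives the pieces ahv ah va ahv ah va ahv ahv ah va ahv ah va ahv ahv ah va, which concatenate to the answer.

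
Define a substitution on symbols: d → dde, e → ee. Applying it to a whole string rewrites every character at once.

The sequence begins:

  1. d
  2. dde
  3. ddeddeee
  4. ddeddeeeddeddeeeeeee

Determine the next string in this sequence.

Rewriting the 20 symbols of ddeddeeeddeddeeeeeee one by one yields dde dde ee dde dde ee ee ee dde dde ee dde dde ee ee ee ee ee ee ee; concatenated:

ddeddeeeddeddeeeeeeeddeddeeeddeddeeeeeeeeeeeeeee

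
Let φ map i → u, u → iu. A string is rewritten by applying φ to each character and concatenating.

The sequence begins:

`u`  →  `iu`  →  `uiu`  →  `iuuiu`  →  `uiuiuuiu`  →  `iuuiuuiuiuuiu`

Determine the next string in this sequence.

Applying the rule to each of the 13 symbols of iuuiuuiuiuuiu gives the pieces u iu iu u iu iu u iu u iu iu u iu, which concatenate to the answer.

uiuiuuiuiuuiuuiuiuuiu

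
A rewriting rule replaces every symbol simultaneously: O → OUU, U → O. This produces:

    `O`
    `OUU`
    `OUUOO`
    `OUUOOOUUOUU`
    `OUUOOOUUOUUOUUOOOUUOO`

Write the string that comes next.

OUUOOOUUOUUOUUOOOUUOOOUUOOOUUOUUOUUOOOUUOUU

φ(OUUOOOUUOUUOUUOOOUUOO) expands symbol-by-symbol to OUU O O OUU OUU OUU O O OUU O O OUU O O OUU OUU OUU O O OUU OUU; joining the 21 pieces gives the next term.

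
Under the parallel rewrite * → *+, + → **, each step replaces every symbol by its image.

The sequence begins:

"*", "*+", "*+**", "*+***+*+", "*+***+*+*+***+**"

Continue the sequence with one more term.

Replace each of the 16 characters of *+***+*+*+***+** in place — *+ ** *+ *+ *+ ** *+ ** *+ ** *+ *+ *+ ** *+ *+ — and concatenate.

*+***+*+*+***+***+***+*+*+***+*+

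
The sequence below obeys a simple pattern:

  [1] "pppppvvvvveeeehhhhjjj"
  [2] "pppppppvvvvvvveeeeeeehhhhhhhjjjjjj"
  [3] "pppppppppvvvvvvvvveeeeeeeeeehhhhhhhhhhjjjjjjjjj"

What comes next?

pppppppppppvvvvvvvvvvveeeeeeeeeeeeehhhhhhhhhhhhhjjjjjjjjjjjj

Each string has the form p^{2n+3} v^{2n+3} e^{3n+1} h^{3n+1} j^{3n} (n = 1, 2, …).
Setting n = 4 gives 11, 11, 13, 13, 12 characters in each block.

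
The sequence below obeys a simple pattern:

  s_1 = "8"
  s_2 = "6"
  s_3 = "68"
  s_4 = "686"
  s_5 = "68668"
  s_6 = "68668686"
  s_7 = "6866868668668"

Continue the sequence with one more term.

This is a Fibonacci-style word recurrence s(k) = s(k−1)·s(k−2): e.g. 6·8 = 68.
So term 8 is 6866868668668·68668686.

686686866866868668686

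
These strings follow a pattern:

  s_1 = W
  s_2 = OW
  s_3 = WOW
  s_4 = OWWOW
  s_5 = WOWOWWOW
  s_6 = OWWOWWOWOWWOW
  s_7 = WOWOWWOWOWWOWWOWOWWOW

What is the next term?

OWWOWWOWOWWOWWOWOWWOWOWWOWWOWOWWOW

From term 3 onward, concatenate the second-to-last term with the last: W·OW = WOW, OW·WOW = OWWOW, …
Continuing: OWWOWWOWOWWOW · WOWOWWOWOWWOWWOWOWWOW gives term 8.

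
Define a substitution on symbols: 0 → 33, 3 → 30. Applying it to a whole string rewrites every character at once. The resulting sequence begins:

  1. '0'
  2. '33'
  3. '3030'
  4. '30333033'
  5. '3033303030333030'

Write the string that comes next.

φ(3033303030333030) expands symbol-by-symbol to 30 33 30 30 30 33 30 33 30 33 30 30 30 33 30 33; joining the 16 pieces gives the next term.

30333030303330333033303030333033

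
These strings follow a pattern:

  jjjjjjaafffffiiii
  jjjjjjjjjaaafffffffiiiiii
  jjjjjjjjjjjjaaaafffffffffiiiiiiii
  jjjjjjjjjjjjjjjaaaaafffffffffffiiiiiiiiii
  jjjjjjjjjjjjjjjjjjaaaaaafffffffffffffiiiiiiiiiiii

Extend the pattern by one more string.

jjjjjjjjjjjjjjjjjjjjjaaaaaaafffffffffffffffiiiiiiiiiiiiii

Term n consists of 3n j's, followed by n a's, followed by 2n+1 f's, followed by 2n i's, where the shown terms are n = 2, 3, 4, 5, 6.
Setting n = 7 gives 21, 7, 15, 14 characters in each block.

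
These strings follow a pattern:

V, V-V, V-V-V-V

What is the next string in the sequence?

Each string is two copies of the previous one joined by '-'.
One more doubling of V-V-V-V gives the answer.

V-V-V-V-V-V-V-V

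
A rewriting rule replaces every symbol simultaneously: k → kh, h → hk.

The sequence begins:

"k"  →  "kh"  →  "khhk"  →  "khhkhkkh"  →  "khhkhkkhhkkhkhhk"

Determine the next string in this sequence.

φ(khhkhkkhhkkhkhhk) expands symbol-by-symbol to kh hk hk kh hk kh kh hk hk kh kh hk kh hk hk kh; joining the 16 pieces gives the next term.

khhkhkkhhkkhkhhkhkkhkhhkkhhkhkkh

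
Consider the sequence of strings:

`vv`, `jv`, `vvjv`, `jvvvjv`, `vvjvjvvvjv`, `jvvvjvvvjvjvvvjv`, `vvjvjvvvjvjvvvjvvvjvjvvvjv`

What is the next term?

This is a Fibonacci-style word recurrence s(k) = s(k−2)·s(k−1): e.g. vv·jv = vvjv.
The next term joins jvvvjvvvjvjvvvjv and vvjvjvvvjvjvvvjvvvjvjvvvjv.

jvvvjvvvjvjvvvjvvvjvjvvvjvjvvvjvvvjvjvvvjv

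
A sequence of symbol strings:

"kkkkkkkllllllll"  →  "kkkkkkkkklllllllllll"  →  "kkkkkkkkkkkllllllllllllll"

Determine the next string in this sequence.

Each string has the form k^{2n+1} l^{3n-1}, where the shown terms are n = 3, 4, 5.
At n = 6 the blocks have lengths 13, 17.

kkkkkkkkkkkkklllllllllllllllll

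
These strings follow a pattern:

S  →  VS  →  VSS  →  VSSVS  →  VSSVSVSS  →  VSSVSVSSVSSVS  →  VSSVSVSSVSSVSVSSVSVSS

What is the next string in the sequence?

VSSVSVSSVSSVSVSSVSVSSVSSVSVSSVSSVS

This is a Fibonacci-style word recurrence s(k) = s(k−1)·s(k−2): e.g. VS·S = VSS.
So term 8 is VSSVSVSSVSSVSVSSVSVSS·VSSVSVSSVSSVS.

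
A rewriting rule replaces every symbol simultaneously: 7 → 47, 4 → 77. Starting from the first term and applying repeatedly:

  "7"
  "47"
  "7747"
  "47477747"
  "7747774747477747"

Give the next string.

47477747474777477747774747477747

φ(7747774747477747) expands symbol-by-symbol to 47 47 77 47 47 47 77 47 77 47 77 47 47 47 77 47; joining the 16 pieces gives the next term.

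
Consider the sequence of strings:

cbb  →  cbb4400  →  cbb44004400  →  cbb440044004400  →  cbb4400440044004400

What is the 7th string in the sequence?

Each term is the previous one with 4400 appended.
From cbb4400440044004400, 2 further steps: cbb4400440044004400 → cbb44004400440044004400 → (answer).

cbb440044004400440044004400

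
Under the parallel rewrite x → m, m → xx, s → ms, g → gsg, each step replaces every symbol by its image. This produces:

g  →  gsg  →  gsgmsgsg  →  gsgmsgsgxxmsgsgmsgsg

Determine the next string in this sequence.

Rewriting the 20 symbols of gsgmsgsgxxmsgsgmsgsg one by one yields gsg ms gsg xx ms gsg ms gsg m m xx ms gsg ms gsg xx ms gsg ms gsg; concatenated:

gsgmsgsgxxmsgsgmsgsgmmxxmsgsgmsgsgxxmsgsgmsgsg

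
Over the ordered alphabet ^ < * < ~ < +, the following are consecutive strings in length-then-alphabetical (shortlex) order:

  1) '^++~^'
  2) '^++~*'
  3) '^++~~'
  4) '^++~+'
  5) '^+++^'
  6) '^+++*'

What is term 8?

Advancing 2 positions from ^+++* through ^+++* → ^+++~ reaches term 8.

^++++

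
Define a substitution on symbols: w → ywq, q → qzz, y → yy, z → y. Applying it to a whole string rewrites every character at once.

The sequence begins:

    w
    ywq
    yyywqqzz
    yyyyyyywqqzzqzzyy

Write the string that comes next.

yyyyyyyyyyyyyyywqqzzqzzyyqzzyyyyyy

φ(yyyyyyywqqzzqzzyy) expands symbol-by-symbol to yy yy yy yy yy yy yy ywq qzz qzz y y qzz y y yy yy; joining the 17 pieces gives the next term.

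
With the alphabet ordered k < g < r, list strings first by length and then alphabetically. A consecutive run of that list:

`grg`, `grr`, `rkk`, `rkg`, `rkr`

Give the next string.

rgk

The successor of rkr increments the rightmost position that isn't already r and resets every position after it to k.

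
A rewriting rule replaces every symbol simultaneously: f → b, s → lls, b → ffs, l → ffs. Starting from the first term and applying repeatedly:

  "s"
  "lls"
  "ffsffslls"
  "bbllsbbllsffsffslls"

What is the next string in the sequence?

Applying the rule to each of the 19 symbols of bbllsbbllsffsffslls gives the pieces ffs ffs ffs ffs lls ffs ffs ffs ffs lls b b lls b b lls ffs ffs lls, which concatenate to the answer.

ffsffsffsffsllsffsffsffsffsllsbbllsbbllsffsffslls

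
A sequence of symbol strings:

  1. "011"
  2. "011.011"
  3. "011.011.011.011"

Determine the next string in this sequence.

Every step duplicates the string with '.' between the halves.
Doubling 011.011.011.011 with '.' between the halves:

011.011.011.011.011.011.011.011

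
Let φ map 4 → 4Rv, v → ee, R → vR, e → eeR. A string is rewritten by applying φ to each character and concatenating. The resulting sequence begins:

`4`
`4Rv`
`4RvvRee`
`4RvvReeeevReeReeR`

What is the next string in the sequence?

φ(4RvvReeeevReeReeR) expands symbol-by-symbol to 4Rv vR ee ee vR eeR eeR eeR eeR ee vR eeR eeR vR eeR eeR vR; joining the 17 pieces gives the next term.

4RvvReeeevReeReeReeReeReevReeReeRvReeReeRvR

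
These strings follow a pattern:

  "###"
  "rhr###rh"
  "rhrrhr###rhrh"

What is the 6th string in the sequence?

rhrrhrrhrrhrrhr###rhrhrhrhrh

Every step adds rhr to the front and rh to the end of the previous string.
From rhrrhr###rhrh, 3 further steps: rhrrhr###rhrh → rhrrhrrhr###rhrhrh → rhrrhrrhrrhr###rhrhrhrh → (answer).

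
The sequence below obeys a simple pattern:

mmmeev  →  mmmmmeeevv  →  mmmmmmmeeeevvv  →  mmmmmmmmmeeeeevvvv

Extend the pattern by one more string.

Term n consists of 2n-1 m's, followed by n e's, followed by n-1 v's, where the shown terms are n = 2, 3, 4, 5.
At n = 6 the blocks have lengths 11, 6, 5.

mmmmmmmmmmmeeeeeevvvvv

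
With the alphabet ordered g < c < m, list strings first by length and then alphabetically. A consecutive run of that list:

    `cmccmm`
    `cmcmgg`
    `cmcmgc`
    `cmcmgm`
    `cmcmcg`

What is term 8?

Continuing the enumeration 3 steps past cmcmcg: cmcmcg → cmcmcc → cmcmcm → (answer).

cmcmmg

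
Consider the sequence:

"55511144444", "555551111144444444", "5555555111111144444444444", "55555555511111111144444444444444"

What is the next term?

555555555551111111111144444444444444444

The n-th term is 2n+1 5's then 2n+1 1's then 3n+2 4's (n = 1, 2, …).
For the next term, n = 5, so the run lengths are 11, 11, 17.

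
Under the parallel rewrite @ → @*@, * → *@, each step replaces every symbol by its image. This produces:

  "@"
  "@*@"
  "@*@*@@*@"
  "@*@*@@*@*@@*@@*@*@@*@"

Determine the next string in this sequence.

@*@*@@*@*@@*@@*@*@@*@*@@*@@*@*@@*@@*@*@@*@*@@*@@*@*@@*@

Applying the rule to each of the 21 symbols of @*@*@@*@*@@*@@*@*@@*@ gives the pieces @*@ *@ @*@ *@ @*@ @*@ *@ @*@ *@ @*@ @*@ *@ @*@ @*@ *@ @*@ *@ @*@ @*@ *@ @*@, which concatenate to the answer.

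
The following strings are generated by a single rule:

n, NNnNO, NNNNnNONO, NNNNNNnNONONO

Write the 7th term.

NNNNNNNNNNNNnNONONONONONO

Each term wraps the previous one in NN on the left and NO on the right.
From NNNNNNnNONONO, 3 further steps: NNNNNNnNONONO → NNNNNNNNnNONONONO → NNNNNNNNNNnNONONONONO → (answer).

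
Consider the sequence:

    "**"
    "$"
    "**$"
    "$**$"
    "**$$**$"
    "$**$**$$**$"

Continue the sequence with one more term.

Each term (from the third on) is the two preceding terms concatenated in order: term 3 = **·$ = **$.
The next term joins **$$**$ and $**$**$$**$.

**$$**$$**$**$$**$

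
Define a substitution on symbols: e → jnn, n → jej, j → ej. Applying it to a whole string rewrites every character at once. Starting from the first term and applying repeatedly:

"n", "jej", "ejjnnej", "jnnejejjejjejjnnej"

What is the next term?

Rewriting the 18 symbols of jnnejejjejjejjnnej one by one yields ej jej jej jnn ej jnn ej ej jnn ej ej jnn ej ej jej jej jnn ej; concatenated:

ejjejjejjnnejjnnejejjnnejejjnnejejjejjejjnnej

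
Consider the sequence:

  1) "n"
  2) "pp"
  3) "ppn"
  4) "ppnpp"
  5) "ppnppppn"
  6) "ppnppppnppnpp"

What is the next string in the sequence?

ppnppppnppnppppnppppn

This is a Fibonacci-style word recurrence s(k) = s(k−1)·s(k−2): e.g. pp·n = ppn.
Continuing: ppnppppnppnpp · ppnppppn gives term 7.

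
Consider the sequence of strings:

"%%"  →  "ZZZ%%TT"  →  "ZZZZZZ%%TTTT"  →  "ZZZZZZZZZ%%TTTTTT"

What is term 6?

s(k+1) = ZZZ·s(k)·TT, so each term gains ZZZ as a prefix and TT as a suffix.
From ZZZZZZZZZ%%TTTTTT, 2 further steps: ZZZZZZZZZ%%TTTTTT → ZZZZZZZZZZZZ%%TTTTTTTT → (answer).

ZZZZZZZZZZZZZZZ%%TTTTTTTTTT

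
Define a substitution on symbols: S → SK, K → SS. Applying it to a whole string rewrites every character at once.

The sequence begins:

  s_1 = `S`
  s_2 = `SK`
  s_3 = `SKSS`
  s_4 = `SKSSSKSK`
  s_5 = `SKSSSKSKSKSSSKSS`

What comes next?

SKSSSKSKSKSSSKSSSKSSSKSKSKSSSKSK

Replace each of the 16 characters of SKSSSKSKSKSSSKSS in place — SK SS SK SK SK SS SK SS SK SS SK SK SK SS SK SK — and concatenate.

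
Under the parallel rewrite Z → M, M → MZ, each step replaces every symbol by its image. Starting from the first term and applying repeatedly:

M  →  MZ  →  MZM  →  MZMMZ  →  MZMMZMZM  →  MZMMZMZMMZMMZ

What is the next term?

MZMMZMZMMZMMZMZMMZMZM

φ(MZMMZMZMMZMMZ) expands symbol-by-symbol to MZ M MZ MZ M MZ M MZ MZ M MZ MZ M; joining the 13 pieces gives the next term.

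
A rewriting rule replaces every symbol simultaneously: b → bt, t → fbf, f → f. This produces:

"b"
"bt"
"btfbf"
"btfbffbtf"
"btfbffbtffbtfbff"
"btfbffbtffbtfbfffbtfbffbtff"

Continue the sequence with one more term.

Applying the rule to each of the 27 symbols of btfbffbtffbtfbfffbtfbffbtff gives the pieces bt fbf f bt f f bt fbf f f bt fbf f bt f f f bt fbf f bt f f bt fbf f f, which concatenate to the answer.

btfbffbtffbtfbfffbtfbffbtfffbtfbffbtffbtfbfff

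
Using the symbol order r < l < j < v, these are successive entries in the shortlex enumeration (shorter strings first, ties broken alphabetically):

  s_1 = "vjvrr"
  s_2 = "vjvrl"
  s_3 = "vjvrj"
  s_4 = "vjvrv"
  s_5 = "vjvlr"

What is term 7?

vjvlj

Stepping forward 2 times from vjvlr: vjvlr → vjvll, then the target.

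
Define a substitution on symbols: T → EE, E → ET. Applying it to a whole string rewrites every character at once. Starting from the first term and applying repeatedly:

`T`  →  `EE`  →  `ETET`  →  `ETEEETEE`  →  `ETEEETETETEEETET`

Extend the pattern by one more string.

Rewriting the 16 symbols of ETEEETETETEEETET one by one yields ET EE ET ET ET EE ET EE ET EE ET ET ET EE ET EE; concatenated:

ETEEETETETEEETEEETEEETETETEEETEE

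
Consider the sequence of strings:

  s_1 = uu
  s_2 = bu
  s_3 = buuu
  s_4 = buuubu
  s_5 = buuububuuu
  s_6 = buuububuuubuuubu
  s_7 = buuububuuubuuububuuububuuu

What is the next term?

buuububuuubuuububuuububuuubuuububuuubuuubu

Each term (from the third on) is the previous term followed by the one before it: term 3 = bu·uu = buuu.
Continuing: buuububuuubuuububuuububuuu · buuububuuubuuubu gives term 8.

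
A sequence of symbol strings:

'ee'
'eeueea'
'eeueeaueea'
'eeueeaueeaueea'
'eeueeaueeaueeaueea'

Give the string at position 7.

The strings grow by a fixed suffix ueea each time.
From eeueeaueeaueeaueea, 2 further steps: eeueeaueeaueeaueea → eeueeaueeaueeaueeaueea → (answer).

eeueeaueeaueeaueeaueeaueea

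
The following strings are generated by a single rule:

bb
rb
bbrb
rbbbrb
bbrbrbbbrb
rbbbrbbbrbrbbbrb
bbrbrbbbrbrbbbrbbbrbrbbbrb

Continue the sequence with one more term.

This is a Fibonacci-style word recurrence s(k) = s(k−2)·s(k−1): e.g. bb·rb = bbrb.
Continuing: rbbbrbbbrbrbbbrb · bbrbrbbbrbrbbbrbbbrbrbbbrb gives term 8.

rbbbrbbbrbrbbbrbbbrbrbbbrbrbbbrbbbrbrbbbrb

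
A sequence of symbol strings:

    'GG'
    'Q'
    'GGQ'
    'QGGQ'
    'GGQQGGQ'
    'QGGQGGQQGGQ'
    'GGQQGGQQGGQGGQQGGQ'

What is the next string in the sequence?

Each term (from the third on) is the two preceding terms concatenated in order: term 3 = GG·Q = GGQ.
So term 8 is QGGQGGQQGGQ·GGQQGGQQGGQGGQQGGQ.

QGGQGGQQGGQGGQQGGQQGGQGGQQGGQ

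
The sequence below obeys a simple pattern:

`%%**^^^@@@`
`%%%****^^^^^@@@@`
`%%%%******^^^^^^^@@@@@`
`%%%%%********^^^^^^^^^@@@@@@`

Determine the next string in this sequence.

%%%%%%**********^^^^^^^^^^^@@@@@@@

The n-th term is n+1 %'s then 2n *'s then 2n+1 ^'s then n+2 @'s (n = 1, 2, …).
At n = 5 the blocks have lengths 6, 10, 11, 7.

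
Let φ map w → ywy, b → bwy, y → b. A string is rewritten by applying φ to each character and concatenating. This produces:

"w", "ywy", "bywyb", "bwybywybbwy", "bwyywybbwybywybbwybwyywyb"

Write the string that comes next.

Replace each of the 25 characters of bwyywybbwybywybbwybwyywyb in place — bwy ywy b b ywy b bwy bwy ywy b bwy b ywy b bwy bwy ywy b bwy ywy b b ywy b bwy — and concatenate.

bwyywybbywybbwybwyywybbwybywybbwybwyywybbwyywybbywybbwy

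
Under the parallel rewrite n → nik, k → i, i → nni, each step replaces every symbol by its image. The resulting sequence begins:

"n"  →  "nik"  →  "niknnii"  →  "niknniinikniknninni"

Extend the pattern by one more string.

Rewriting the 19 symbols of niknniinikniknninni one by one yields nik nni i nik nik nni nni nik nni i nik nni i nik nik nni nik nik nni; concatenated:

niknniinikniknninniniknniiniknniinikniknninikniknni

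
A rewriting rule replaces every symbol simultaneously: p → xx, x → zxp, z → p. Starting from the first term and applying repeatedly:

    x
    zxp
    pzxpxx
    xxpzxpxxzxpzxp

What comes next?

zxpzxpxxpzxpxxzxpzxppzxpxxpzxpxx

Applying the rule to each of the 14 symbols of xxpzxpxxzxpzxp gives the pieces zxp zxp xx p zxp xx zxp zxp p zxp xx p zxp xx, which concatenate to the answer.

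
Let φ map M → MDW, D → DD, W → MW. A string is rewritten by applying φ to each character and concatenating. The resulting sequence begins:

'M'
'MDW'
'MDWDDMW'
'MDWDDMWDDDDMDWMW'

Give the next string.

Rewriting the 16 symbols of MDWDDMWDDDDMDWMW one by one yields MDW DD MW DD DD MDW MW DD DD DD DD MDW DD MW MDW MW; concatenated:

MDWDDMWDDDDMDWMWDDDDDDDDMDWDDMWMDWMW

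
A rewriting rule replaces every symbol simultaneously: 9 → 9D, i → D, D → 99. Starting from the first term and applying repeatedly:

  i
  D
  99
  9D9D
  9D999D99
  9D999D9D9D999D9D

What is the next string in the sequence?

Rewriting the 16 symbols of 9D999D9D9D999D9D one by one yields 9D 99 9D 9D 9D 99 9D 99 9D 99 9D 9D 9D 99 9D 99; concatenated:

9D999D9D9D999D999D999D9D9D999D99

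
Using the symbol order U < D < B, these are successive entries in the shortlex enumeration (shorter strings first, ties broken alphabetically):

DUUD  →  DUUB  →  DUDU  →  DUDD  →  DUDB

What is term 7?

DUBD

Stepping forward 2 times from DUDB: DUDB → DUBU, then the target.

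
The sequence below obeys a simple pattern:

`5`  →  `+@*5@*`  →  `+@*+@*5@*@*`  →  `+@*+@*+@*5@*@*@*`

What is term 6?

Every step adds +@* to the front and @* to the end of the previous string.
From +@*+@*+@*5@*@*@*, 2 further steps: +@*+@*+@*5@*@*@* → +@*+@*+@*+@*5@*@*@*@* → (answer).

+@*+@*+@*+@*+@*5@*@*@*@*@*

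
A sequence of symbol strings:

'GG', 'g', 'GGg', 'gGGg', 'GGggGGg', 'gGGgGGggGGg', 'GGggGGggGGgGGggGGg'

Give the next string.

From term 3 onward, concatenate the second-to-last term with the last: GG·g = GGg, g·GGg = gGGg, …
So term 8 is gGGgGGggGGg·GGggGGggGGgGGggGGg.

gGGgGGggGGgGGggGGggGGgGGggGGg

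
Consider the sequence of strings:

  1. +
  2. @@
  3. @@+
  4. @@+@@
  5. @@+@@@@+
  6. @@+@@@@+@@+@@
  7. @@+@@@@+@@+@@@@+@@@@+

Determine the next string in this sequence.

@@+@@@@+@@+@@@@+@@@@+@@+@@@@+@@+@@

This is a Fibonacci-style word recurrence s(k) = s(k−1)·s(k−2): e.g. @@·+ = @@+.
Continuing: @@+@@@@+@@+@@@@+@@@@+ · @@+@@@@+@@+@@ gives term 8.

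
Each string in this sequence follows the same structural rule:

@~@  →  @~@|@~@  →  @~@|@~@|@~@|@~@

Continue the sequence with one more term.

Each string is two copies of the previous one joined by '|'.
One more doubling of @~@|@~@|@~@|@~@ gives the answer.

@~@|@~@|@~@|@~@|@~@|@~@|@~@|@~@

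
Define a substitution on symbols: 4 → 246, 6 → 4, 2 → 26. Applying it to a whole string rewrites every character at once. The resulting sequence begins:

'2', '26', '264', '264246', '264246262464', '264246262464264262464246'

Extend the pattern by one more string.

264246262464264262464246264246264262464246262464

Replace each of the 24 characters of 264246262464264262464246 in place — 26 4 246 26 246 4 26 4 26 246 4 246 26 4 246 26 4 26 246 4 246 26 246 4 — and concatenate.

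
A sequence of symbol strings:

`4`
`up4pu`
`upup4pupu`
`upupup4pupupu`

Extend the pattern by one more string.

s(k+1) = up·s(k)·pu, so each term gains up as a prefix and pu as a suffix.
So the next term is up·upupup4pupupu·pu.

upupupup4pupupupu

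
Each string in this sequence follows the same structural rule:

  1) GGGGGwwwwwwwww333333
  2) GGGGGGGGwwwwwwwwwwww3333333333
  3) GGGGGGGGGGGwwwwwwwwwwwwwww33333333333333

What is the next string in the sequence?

Term n consists of 3n-1 G's, followed by 3n+3 w's, followed by 4n-2 3's, where the shown terms are n = 2, 3, 4.
At n = 5 the blocks have lengths 14, 18, 18.

GGGGGGGGGGGGGGwwwwwwwwwwwwwwwwww333333333333333333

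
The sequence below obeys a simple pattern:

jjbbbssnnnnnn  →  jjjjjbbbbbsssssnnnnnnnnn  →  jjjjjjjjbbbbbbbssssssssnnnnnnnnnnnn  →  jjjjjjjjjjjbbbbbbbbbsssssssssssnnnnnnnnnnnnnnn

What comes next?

Term n consists of 3n-1 j's, followed by 2n+1 b's, followed by 3n-1 s's, followed by 3n+3 n's (n = 1, 2, …).
Setting n = 5 gives 14, 11, 14, 18 characters in each block.

jjjjjjjjjjjjjjbbbbbbbbbbbssssssssssssssnnnnnnnnnnnnnnnnnn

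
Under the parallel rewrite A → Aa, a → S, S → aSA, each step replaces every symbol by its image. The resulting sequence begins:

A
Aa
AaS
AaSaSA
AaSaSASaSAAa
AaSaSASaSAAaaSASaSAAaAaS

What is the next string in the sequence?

Applying the rule to each of the 24 symbols of AaSaSASaSAAaaSASaSAAaAaS gives the pieces Aa S aSA S aSA Aa aSA S aSA Aa Aa S S aSA Aa aSA S aSA Aa Aa S Aa S aSA, which concatenate to the answer.

AaSaSASaSAAaaSASaSAAaAaSSaSAAaaSASaSAAaAaSAaSaSA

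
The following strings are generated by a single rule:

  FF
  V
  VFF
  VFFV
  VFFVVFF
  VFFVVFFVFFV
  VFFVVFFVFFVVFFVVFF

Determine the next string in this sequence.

From term 3 onward, concatenate the last term with the second-to-last: V·FF = VFF, VFF·V = VFFV, …
Continuing: VFFVVFFVFFVVFFVVFF · VFFVVFFVFFV gives term 8.

VFFVVFFVFFVVFFVVFFVFFVVFFVFFV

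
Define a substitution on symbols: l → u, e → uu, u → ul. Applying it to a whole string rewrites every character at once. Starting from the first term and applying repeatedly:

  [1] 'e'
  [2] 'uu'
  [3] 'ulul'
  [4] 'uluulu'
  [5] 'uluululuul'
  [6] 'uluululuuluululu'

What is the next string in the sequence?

Applying the rule to each of the 16 symbols of uluululuuluululu gives the pieces ul u ul ul u ul u ul ul u ul ul u ul u ul, which concatenate to the answer.

uluululuuluululuululuuluul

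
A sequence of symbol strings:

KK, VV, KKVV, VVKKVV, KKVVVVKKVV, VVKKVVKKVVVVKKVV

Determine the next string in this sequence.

Each term (from the third on) is the two preceding terms concatenated in order: term 3 = KK·VV = KKVV.
So term 7 is KKVVVVKKVV·VVKKVVKKVVVVKKVV.

KKVVVVKKVVVVKKVVKKVVVVKKVV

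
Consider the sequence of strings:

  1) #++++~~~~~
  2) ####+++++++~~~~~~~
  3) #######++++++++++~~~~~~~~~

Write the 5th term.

#############++++++++++++++++~~~~~~~~~~~~~

The n-th term is 3n-2 #'s then 3n+1 +'s then 2n+3 ~'s (n = 1, 2, …).
At n = 5 the blocks have lengths 13, 16, 13.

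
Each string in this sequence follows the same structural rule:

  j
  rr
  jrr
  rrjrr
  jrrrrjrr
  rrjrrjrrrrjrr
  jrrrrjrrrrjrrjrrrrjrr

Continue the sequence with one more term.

From term 3 onward, concatenate the second-to-last term with the last: j·rr = jrr, rr·jrr = rrjrr, …
Continuing: rrjrrjrrrrjrr · jrrrrjrrrrjrrjrrrrjrr gives term 8.

rrjrrjrrrrjrrjrrrrjrrrrjrrjrrrrjrr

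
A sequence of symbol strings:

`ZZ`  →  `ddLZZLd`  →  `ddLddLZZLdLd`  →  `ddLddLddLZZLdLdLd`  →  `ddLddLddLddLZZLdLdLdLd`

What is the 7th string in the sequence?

Every step adds ddL to the front and Ld to the end of the previous string.
From ddLddLddLddLZZLdLdLdLd, 2 further steps: ddLddLddLddLZZLdLdLdLd → ddLddLddLddLddLZZLdLdLdLdLd → (answer).

ddLddLddLddLddLddLZZLdLdLdLdLdLd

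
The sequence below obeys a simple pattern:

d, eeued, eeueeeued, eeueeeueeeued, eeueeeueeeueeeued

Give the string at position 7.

Each term is the previous one with eeue prepended.
From eeueeeueeeueeeued, 2 further steps: eeueeeueeeueeeued → eeueeeueeeueeeueeeued → (answer).

eeueeeueeeueeeueeeueeeued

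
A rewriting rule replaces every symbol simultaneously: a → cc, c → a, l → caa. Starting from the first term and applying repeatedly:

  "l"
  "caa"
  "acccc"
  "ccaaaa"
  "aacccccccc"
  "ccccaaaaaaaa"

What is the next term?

Expanding ccccaaaaaaaa: c→a, c→a, c→a, c→a, a→cc, a→cc, a→cc, a→cc, a→cc, a→cc, a→cc, a→cc. Concatenated: a a a a cc cc cc cc cc cc cc cc.

aaaacccccccccccccccc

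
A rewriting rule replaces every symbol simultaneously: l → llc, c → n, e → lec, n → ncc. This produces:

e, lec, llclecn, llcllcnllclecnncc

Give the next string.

llcllcnllcllcnnccllcllcnllclecnnccnccnn

Replace each of the 17 characters of llcllcnllclecnncc in place — llc llc n llc llc n ncc llc llc n llc lec n ncc ncc n n — and concatenate.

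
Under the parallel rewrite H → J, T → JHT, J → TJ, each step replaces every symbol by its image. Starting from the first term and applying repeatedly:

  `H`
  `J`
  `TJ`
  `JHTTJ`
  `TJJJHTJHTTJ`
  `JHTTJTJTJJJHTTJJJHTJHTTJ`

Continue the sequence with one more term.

φ(JHTTJTJTJJJHTTJJJHTJHTTJ) expands symbol-by-symbol to TJ J JHT JHT TJ JHT TJ JHT TJ TJ TJ J JHT JHT TJ TJ TJ J JHT TJ J JHT JHT TJ; joining the 24 pieces gives the next term.

TJJJHTJHTTJJHTTJJHTTJTJTJJJHTJHTTJTJTJJJHTTJJJHTJHTTJ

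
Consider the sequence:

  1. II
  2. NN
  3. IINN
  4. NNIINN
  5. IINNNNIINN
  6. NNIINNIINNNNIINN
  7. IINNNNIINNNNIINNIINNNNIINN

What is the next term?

This is a Fibonacci-style word recurrence s(k) = s(k−2)·s(k−1): e.g. II·NN = IINN.
So term 8 is NNIINNIINNNNIINN·IINNNNIINNNNIINNIINNNNIINN.

NNIINNIINNNNIINNIINNNNIINNNNIINNIINNNNIINN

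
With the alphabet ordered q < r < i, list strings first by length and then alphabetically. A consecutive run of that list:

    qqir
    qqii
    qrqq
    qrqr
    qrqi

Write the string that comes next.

qrrq

Treat qrqi as a base-3 numeral over the given alphabet and add one, carrying through any trailing i's.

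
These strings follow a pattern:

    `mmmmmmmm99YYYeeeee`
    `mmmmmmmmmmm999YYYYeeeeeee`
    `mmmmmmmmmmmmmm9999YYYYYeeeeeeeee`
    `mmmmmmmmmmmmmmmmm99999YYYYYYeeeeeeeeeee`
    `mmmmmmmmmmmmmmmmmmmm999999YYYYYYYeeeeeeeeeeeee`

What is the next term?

mmmmmmmmmmmmmmmmmmmmmmm9999999YYYYYYYYeeeeeeeeeeeeeee

Term n consists of 3n+2 m's, followed by n 9's, followed by n+1 Y's, followed by 2n+1 e's, where the shown terms are n = 2, 3, 4, 5, 6.
At n = 7 the blocks have lengths 23, 7, 8, 15.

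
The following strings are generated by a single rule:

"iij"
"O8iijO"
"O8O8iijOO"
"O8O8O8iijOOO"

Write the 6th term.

Each term wraps the previous one in O8 on the left and O on the right.
From O8O8O8iijOOO, 2 further steps: O8O8O8iijOOO → O8O8O8O8iijOOOO → (answer).

O8O8O8O8O8iijOOOOO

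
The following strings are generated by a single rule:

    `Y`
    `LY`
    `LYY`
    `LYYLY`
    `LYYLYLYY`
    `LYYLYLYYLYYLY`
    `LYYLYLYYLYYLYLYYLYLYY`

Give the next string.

LYYLYLYYLYYLYLYYLYLYYLYYLYLYYLYYLY

From term 3 onward, concatenate the last term with the second-to-last: LY·Y = LYY, LYY·LY = LYYLY, …
The next term joins LYYLYLYYLYYLYLYYLYLYY and LYYLYLYYLYYLY.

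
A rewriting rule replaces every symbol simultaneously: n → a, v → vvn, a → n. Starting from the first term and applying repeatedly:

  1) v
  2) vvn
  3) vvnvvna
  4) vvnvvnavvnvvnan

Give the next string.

Rewriting the 15 symbols of vvnvvnavvnvvnan one by one yields vvn vvn a vvn vvn a n vvn vvn a vvn vvn a n a; concatenated:

vvnvvnavvnvvnanvvnvvnavvnvvnana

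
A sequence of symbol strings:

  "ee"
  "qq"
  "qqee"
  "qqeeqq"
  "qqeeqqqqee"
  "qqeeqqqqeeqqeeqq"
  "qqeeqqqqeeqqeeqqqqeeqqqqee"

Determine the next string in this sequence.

qqeeqqqqeeqqeeqqqqeeqqqqeeqqeeqqqqeeqqeeqq

This is a Fibonacci-style word recurrence s(k) = s(k−1)·s(k−2): e.g. qq·ee = qqee.
So term 8 is qqeeqqqqeeqqeeqqqqeeqqqqee·qqeeqqqqeeqqeeqq.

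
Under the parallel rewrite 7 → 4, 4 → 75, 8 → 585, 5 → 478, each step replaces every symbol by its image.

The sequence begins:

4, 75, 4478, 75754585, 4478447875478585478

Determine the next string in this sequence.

75754585757545854478754585478585478754585

φ(4478447875478585478) expands symbol-by-symbol to 75 75 4 585 75 75 4 585 4 478 75 4 585 478 585 478 75 4 585; joining the 19 pieces gives the next term.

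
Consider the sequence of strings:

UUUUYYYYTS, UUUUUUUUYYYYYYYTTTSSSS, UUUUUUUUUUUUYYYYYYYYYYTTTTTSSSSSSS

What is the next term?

UUUUUUUUUUUUUUUUYYYYYYYYYYYYYTTTTTTTSSSSSSSSSS

Term n consists of 4n U's, followed by 3n+1 Y's, followed by 2n-1 T's, followed by 3n-2 S's (n = 1, 2, …).
Setting n = 4 gives 16, 13, 7, 10 characters in each block.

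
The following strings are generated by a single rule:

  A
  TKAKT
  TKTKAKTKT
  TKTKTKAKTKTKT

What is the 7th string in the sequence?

s(k+1) = TK·s(k)·KT, so each term gains TK as a prefix and KT as a suffix.
From TKTKTKAKTKTKT, 3 further steps: TKTKTKAKTKTKT → TKTKTKTKAKTKTKTKT → TKTKTKTKTKAKTKTKTKTKT → (answer).

TKTKTKTKTKTKAKTKTKTKTKTKT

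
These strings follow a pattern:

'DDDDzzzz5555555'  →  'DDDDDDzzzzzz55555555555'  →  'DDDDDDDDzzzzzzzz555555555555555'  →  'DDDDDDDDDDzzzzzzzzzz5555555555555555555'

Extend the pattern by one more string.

DDDDDDDDDDDDzzzzzzzzzzzz55555555555555555555555

Each string has the form D^{2n} z^{2n} 5^{4n-1}, where the shown terms are n = 2, 3, 4, 5.
For the next term, n = 6, so the run lengths are 12, 12, 23.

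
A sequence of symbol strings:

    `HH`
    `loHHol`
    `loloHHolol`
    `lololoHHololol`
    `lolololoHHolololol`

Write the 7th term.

lolololololoHHolololololol

s(k+1) = lo·s(k)·ol, so each term gains lo as a prefix and ol as a suffix.
From lolololoHHolololol, 2 further steps: lolololoHHolololol → lololololoHHololololol → (answer).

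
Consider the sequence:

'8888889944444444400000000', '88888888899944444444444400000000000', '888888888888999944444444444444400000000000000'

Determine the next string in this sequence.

8888888888888889999944444444444444444400000000000000000

Term n consists of 3n 8's, followed by n 9's, followed by 3n+3 4's, followed by 3n+2 0's, where the shown terms are n = 2, 3, 4.
For the next term, n = 5, so the run lengths are 15, 5, 18, 17.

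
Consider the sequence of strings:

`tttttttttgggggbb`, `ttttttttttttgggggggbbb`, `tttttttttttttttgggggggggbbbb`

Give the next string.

Term n consists of 3n t's, followed by 2n-1 g's, followed by n-1 b's, where the shown terms are n = 3, 4, 5.
At n = 6 the blocks have lengths 18, 11, 5.

ttttttttttttttttttgggggggggggbbbbb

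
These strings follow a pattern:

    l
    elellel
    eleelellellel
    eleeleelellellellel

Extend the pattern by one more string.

Every step adds ele to the front and lel to the end of the previous string.
So the next term is ele·eleeleelellellellel·lel.

eleeleeleelellellellellel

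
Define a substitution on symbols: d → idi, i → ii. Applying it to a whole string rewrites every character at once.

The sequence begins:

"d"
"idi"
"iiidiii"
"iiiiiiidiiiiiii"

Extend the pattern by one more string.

iiiiiiiiiiiiiiidiiiiiiiiiiiiiii

φ(iiiiiiidiiiiiii) expands symbol-by-symbol to ii ii ii ii ii ii ii idi ii ii ii ii ii ii ii; joining the 15 pieces gives the next term.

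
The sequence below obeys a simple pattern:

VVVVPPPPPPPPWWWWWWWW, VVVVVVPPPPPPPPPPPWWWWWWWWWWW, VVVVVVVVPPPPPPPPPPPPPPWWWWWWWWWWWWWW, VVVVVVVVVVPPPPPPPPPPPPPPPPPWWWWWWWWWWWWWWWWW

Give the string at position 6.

Each string has the form V^{2n} P^{3n+2} W^{3n+2}, where the shown terms are n = 2, 3, 4, 5.
Setting n = 7 gives 14, 23, 23 characters in each block.

VVVVVVVVVVVVVVPPPPPPPPPPPPPPPPPPPPPPPWWWWWWWWWWWWWWWWWWWWWWW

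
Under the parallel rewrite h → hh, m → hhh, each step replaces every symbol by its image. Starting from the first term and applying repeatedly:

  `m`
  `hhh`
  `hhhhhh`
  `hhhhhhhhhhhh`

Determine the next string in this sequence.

Rewriting each symbol of hhhhhhhhhhhh: h→hh, h→hh, h→hh, h→hh, h→hh, h→hh, h→hh, h→hh, h→hh, h→hh, h→hh, h→hh, which concatenates to hh hh hh hh hh hh hh hh hh hh hh hh.

hhhhhhhhhhhhhhhhhhhhhhhh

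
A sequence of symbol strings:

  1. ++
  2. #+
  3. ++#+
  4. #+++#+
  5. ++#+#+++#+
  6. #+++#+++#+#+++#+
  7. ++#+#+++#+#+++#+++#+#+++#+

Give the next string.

This is a Fibonacci-style word recurrence s(k) = s(k−2)·s(k−1): e.g. ++·#+ = ++#+.
Continuing: #+++#+++#+#+++#+ · ++#+#+++#+#+++#+++#+#+++#+ gives term 8.

#+++#+++#+#+++#+++#+#+++#+#+++#+++#+#+++#+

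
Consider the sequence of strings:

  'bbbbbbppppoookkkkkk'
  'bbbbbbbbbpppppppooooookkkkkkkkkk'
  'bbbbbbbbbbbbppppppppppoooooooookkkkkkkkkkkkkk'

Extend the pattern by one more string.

bbbbbbbbbbbbbbbpppppppppppppooooooooooookkkkkkkkkkkkkkkkkk

The n-th term is 3n+3 b's then 3n+1 p's then 3n o's then 4n+2 k's (n = 1, 2, …).
Setting n = 4 gives 15, 13, 12, 18 characters in each block.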